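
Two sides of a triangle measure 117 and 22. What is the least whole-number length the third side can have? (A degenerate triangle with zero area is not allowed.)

The third side must exceed |117 − 22| = 95.
The smallest integer above 95 is 96.

96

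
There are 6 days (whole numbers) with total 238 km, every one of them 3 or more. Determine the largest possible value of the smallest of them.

39

The average is 238/6 < 40, so some value is ≤ 39.
Taking 2 copies of 39 and 4 copies of 40 gives exactly 238, so 39 is attained.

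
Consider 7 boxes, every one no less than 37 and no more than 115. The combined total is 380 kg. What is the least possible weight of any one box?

Minimizing one value means maximizing the remaining 6.
The other 6 can take up 6 × 115 = 690 ≥ 380 − 37, so one box can sit at its floor of 37.
Achievable: one at 37 and the other 6 totalling 343, which fits since 6 × 37 ≤ 343 ≤ 6 × 115.

37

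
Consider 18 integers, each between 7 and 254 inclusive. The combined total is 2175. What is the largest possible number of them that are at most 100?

15

Each value at 100 or below falls at least 254 − 100 = 154 short of the ceiling 254.
The ceiling total is 18 × 254 = 4572, and we need 2175, so at most ⌊(4572 − 2175)/154⌋ = 15 can be that low.
k = 15 is achieved by 15 values at 100 and 3 at 254, total 2262; lower one of the 254's by 87 (still > 100) to reach 2175.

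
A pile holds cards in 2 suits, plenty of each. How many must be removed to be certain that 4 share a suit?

In the worst case you draw 3 of each of the 2 suits: 2 × 3 = 6.
One more forces 4 of some suit, so 6 + 1 = 7.

7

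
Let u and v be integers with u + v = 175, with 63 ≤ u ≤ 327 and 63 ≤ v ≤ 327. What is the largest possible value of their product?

7656

For a fixed sum, the product uv is largest when u and v are as close as possible.
Taking u = 87 and v = 88 (both in [63, 327]) gives uv = 7656.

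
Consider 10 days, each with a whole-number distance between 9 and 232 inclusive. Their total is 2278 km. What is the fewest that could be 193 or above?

9

Each value short of 193 is at most 192, costing at least 232 − 192 = 40 against the maximum total of 2320.
We can afford to lose at most 2320 − 2278 = 42, so at most ⌊42/40⌋ = 1 fall short, and at least 9 are ≥ 193.
Exactly 9 works: 9 values at 232 and 1 at 192 total 2280; lower one of the high values by 2 (still ≥ 193) to hit 2278.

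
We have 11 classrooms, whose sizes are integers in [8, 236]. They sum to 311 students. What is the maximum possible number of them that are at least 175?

1

With k values at 175 or above and the rest at least 8, the sum is at least 88 + 167k.
Since the sum is 311, we need 167k ≤ 223, i.e. k ≤ 1.
k = 1 is achieved by 1 value at 175 and 10 at 8, total 255; add 56 to one value (staying below 175) to reach 311.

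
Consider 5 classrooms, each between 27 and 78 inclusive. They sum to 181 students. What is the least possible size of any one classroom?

To make one classroom as small as possible, make the other 4 as large as possible.
The other 4 can take up 4 × 78 = 312 ≥ 181 − 27, so one classroom can sit at its floor of 27.
Achievable: one at 27 and the other 4 totalling 154, which fits since 4 × 27 ≤ 154 ≤ 4 × 78.

27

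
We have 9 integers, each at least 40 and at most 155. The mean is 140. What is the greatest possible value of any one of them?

Maximizing one value means minimizing the remaining 8.
The total is 9 × 140 = 1260.
The other 8 contribute at least 8 × 40 = 320, leaving at most 1260 − 320 = 940.
But each integer is capped at 155, so the maximum is 155.
Achievable: one at 155 and the other 8 totalling 1105, which fits since 8 × 40 ≤ 1105 ≤ 8 × 155.

155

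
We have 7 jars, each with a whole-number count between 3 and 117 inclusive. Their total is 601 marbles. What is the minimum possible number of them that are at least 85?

1

If only k of them are at least 85, the other 7 − k are at most 84, so the total is at most k·117 + (7 − k)·84.
This must reach 601, so k·117 + (7 − k)·84 ≥ 601, giving k ≥ 1.
Exactly 1 works: 1 value at 117 and 6 at 84 total 621; lower one of the high values by 20 (still ≥ 85) to hit 601.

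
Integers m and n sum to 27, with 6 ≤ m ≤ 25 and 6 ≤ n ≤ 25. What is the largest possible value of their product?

For a fixed sum, the product mn is largest when m and n are as close as possible.
Taking m = 13 and n = 14 (both in [6, 25]) gives mn = 182.

182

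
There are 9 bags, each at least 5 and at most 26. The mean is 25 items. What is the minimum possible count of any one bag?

17

Minimizing one value means maximizing the remaining 8.
The total is 9 × 25 = 225.
The other 8 contribute at most 8 × 26 = 208, leaving at least 225 − 208 = 17.
Since 17 ≥ 5, this is achievable: one at 17 and 8 at 26.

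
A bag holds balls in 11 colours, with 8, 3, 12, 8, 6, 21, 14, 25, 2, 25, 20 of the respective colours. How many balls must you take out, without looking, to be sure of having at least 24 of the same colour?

In the worst case you take as many as possible of each colour without reaching 24: 8 + 3 + 12 + 8 + 6 + 21 + 14 + 23 + 2 + 23 + 20 = 140.
The next one must give 24 of some colour, so 140 + 1 = 141.

141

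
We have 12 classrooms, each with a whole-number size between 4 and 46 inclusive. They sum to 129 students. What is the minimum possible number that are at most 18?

7

If only k of them are at most 18, the other 12 − k are at least 19, so the total is at least (12 − k)·19 + k·4.
This is ≤ 129, so (12 − k)·19 + 4k ≤ 129, which gives k ≥ 7.
Exactly 7 works: 7 values at 4 and 5 at 19 total 123; raise one of the low values by 6 (still ≤ 18) to hit 129.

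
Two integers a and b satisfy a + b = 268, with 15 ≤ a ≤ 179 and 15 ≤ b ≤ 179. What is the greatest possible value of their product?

17956

For a fixed sum, the product ab is largest when a and b are as close as possible.
Taking a = 134 and b = 134 (both in [15, 179]) gives ab = 17956.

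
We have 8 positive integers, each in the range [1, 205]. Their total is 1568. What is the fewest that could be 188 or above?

Suppose at most 8 − j of them reach 188; then j values are ≤ 187 and the rest ≤ 205.
The total is then ≤ 187·j + 205·(8 − j) = 1640 − 18j. For this to be ≥ 1568 we need j ≤ 4, so at least 8 − 4 = 4 must reach 188.
Exactly 4 works: 4 values at 205 and 4 at 187 total 1568.

4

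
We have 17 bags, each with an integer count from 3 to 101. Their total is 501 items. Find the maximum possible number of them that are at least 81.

5

Suppose k of them are at least 81. Those contribute at least 81 each and the other 17 − k at least 3 each.
So the total is at least 81k + 3(17 − k) = 51 + 78k. This must be ≤ 501, giving k ≤ 5.
k = 5 is achieved by 5 values at 81 and 12 at 3, total 441; add 60 to one value (staying below 81) to reach 501.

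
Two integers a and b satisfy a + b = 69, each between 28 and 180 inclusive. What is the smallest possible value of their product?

For a fixed sum, ab is smallest when a and b are as far apart as possible.
The extreme feasible split is a = 28, b = 41, giving ab = 1148.

1148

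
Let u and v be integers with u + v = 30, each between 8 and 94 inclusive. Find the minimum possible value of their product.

uv = u(30 − u) is concave in u, so over [8, 22] it is minimized at an endpoint.
At the endpoint u = 8, v = 30 − 8 = 22, so uv = 8 × 22 = 176.

176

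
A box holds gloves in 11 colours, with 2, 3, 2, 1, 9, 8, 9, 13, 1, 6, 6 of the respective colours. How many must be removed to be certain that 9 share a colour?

54

In the worst case you take as many as possible of each colour without reaching 9: 2 + 3 + 2 + 1 + 8 + 8 + 8 + 8 + 1 + 6 + 6 = 53.
The next one must give 9 of some colour, so 53 + 1 = 54.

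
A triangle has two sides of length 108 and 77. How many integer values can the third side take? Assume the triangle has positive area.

The triangle inequality gives |108 − 77| < c < 108 + 77, i.e. 31 < c < 185.
So c can be any integer from 32 to 184: 153 values.

153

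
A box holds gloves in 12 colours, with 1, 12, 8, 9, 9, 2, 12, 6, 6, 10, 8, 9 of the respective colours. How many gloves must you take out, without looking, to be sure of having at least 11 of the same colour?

In the worst case you take as many as possible of each colour without reaching 11: 1 + 10 + 8 + 9 + 9 + 2 + 10 + 6 + 6 + 10 + 8 + 9 = 88.
The next one must give 11 of some colour, so 88 + 1 = 89.

89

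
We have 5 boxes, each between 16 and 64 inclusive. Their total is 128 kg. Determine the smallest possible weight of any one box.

Minimizing one value means maximizing the remaining 4.
The other 4 can take up 4 × 64 = 256 ≥ 128 − 16, so one box can sit at its floor of 16.
Achievable: one at 16 and the other 4 totalling 112, which fits since 4 × 16 ≤ 112 ≤ 4 × 64.

16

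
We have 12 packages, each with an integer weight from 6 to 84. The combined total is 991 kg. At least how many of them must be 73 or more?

Suppose at most 12 − j of them reach 73; then j values are ≤ 72 and the rest ≤ 84.
The total is then ≤ 72·j + 84·(12 − j) = 1008 − 12j. For this to be ≥ 991 we need j ≤ 1, so at least 12 − 1 = 11 must reach 73.
Exactly 11 works: 11 values at 84 and 1 at 72 total 996; lower one of the high values by 5 (still ≥ 73) to hit 991.

11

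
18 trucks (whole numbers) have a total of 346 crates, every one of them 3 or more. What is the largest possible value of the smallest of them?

The 18 values sum to 346, so their minimum is at most ⌊346/18⌋ = 19.
Taking 14 copies of 19 and 4 copies of 20 gives exactly 346, so 19 is attained.

19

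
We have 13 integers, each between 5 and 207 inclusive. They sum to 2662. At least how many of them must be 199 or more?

10

Suppose at most 13 − j of them reach 199; then j values are ≤ 198 and the rest ≤ 207.
The total is then ≤ 198·j + 207·(13 − j) = 2691 − 9j. For this to be ≥ 2662 we need j ≤ 3, so at least 13 − 3 = 10 must reach 199.
Exactly 10 works: 10 values at 207 and 3 at 198 total 2664; lower one of the high values by 2 (still ≥ 199) to hit 2662.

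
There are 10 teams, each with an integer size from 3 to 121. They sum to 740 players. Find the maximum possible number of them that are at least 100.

7

If k of the values are ≥ 100, the total is ≥ 100k + 3(10 − k).
Setting 100k + 3(10 − k) ≤ 740 gives 97k ≤ 710, so k ≤ 7.
k = 7 is achieved by 7 values at 100 and 3 at 3, total 709; add 31 to one value (staying below 100) to reach 740.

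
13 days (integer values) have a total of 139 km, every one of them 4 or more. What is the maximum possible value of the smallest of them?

10

The average is 139/13 < 11, so some value is ≤ 10.
Achievable: 4 of them at 10 and 9 at 11 total 139.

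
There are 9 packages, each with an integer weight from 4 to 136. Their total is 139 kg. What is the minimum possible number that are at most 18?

3

If only k of them are at most 18, the other 9 − k are at least 19, so the total is at least (9 − k)·19 + k·4.
This is ≤ 139, so (9 − k)·19 + 4k ≤ 139, which gives k ≥ 3.
Exactly 3 works: 3 values at 4 and 6 at 19 total 126; raise one of the low values by 13 (still ≤ 18) to hit 139.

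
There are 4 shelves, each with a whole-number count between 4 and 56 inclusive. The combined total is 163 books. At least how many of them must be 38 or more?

1

Each value short of 38 is at most 37, costing at least 56 − 37 = 19 against the maximum total of 224.
We can afford to lose at most 224 − 163 = 61, so at most ⌊61/19⌋ = 3 fall short, and at least 1 are ≥ 38.
Exactly 1 works: 1 value at 56 and 3 at 37 total 167; lower one of the high values by 4 (still ≥ 38) to hit 163.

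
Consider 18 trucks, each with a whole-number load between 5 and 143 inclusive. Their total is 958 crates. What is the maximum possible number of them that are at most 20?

Suppose k of them are at most 20. Those contribute at most 20 each and the rest at most 143 each.
So the total is at most 20k + 143(18 − k) = 2574 − 123k. This must still be ≥ 958, so k ≤ 13.
k = 13 is achieved by 13 values at 20 and 5 at 143, total 975; lower one of the 143's by 17 (still > 20) to reach 958.

13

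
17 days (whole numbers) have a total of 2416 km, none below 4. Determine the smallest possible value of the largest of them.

Some value must be at least ⌈2416/17⌉ = 143, since 17 × 142 = 2414 < 2416.
Taking 15 copies of 142 and 2 copies of 143 gives exactly 2416, so 143 is attained.

143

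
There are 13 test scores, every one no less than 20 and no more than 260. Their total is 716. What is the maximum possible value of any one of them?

260

To make one score as large as possible, make the other 12 as small as possible.
The other 12 contribute at least 12 × 20 = 240, leaving at most 716 − 240 = 476.
But each score is capped at 260, so the maximum is 260.
Achievable: one at 260 and the other 12 totalling 456, which fits since 12 × 20 ≤ 456 ≤ 12 × 260.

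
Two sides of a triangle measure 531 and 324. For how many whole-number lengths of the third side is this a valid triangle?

647

The triangle inequality gives |531 − 324| < c < 531 + 324, i.e. 207 < c < 855.
So c can be any integer from 208 to 854: 647 values.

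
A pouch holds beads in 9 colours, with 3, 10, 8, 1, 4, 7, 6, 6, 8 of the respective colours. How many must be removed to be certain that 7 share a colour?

In the worst case you take as many as possible of each colour without reaching 7: 3 + 6 + 6 + 1 + 4 + 6 + 6 + 6 + 6 = 44.
The next one must give 7 of some colour, so 44 + 1 = 45.

45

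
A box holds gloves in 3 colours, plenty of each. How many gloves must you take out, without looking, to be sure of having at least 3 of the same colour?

7

In the worst case you draw 2 of each of the 3 colours: 3 × 2 = 6.
One more forces 3 of some colour, so 6 + 1 = 7.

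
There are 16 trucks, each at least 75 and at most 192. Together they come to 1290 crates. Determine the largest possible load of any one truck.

165

Maximizing one value means minimizing the remaining 15.
The other 15 contribute at least 15 × 75 = 1125, leaving at most 1290 − 1125 = 165.
Since 165 ≤ 192, this is achievable: one at 165 and 15 at 75.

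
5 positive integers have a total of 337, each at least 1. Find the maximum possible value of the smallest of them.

67

The average is 337/5 < 68, so some value is ≤ 67.
Taking 3 copies of 67 and 2 copies of 68 gives exactly 337, so 67 is attained.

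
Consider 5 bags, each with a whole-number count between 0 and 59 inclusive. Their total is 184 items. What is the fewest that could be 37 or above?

Suppose at most 5 − j of them reach 37; then j values are ≤ 36 and the rest ≤ 59.
The total is then ≤ 36·j + 59·(5 − j) = 295 − 23j. For this to be ≥ 184 we need j ≤ 4, so at least 5 − 4 = 1 must reach 37.
Exactly 1 works: 1 value at 59 and 4 at 36 total 203; lower one of the high values by 19 (still ≥ 37) to hit 184.

1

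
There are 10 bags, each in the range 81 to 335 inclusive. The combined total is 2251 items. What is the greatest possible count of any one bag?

To make one bag as large as possible, make the other 9 as small as possible.
The other 9 contribute at least 9 × 81 = 729, leaving at most 2251 − 729 = 1522.
But each bag is capped at 335, so the maximum is 335.
Achievable: one at 335 and the other 9 totalling 1916, which fits since 9 × 81 ≤ 1916 ≤ 9 × 335.

335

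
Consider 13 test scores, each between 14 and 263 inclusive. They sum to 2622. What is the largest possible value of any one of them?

To make one score as large as possible, make the other 12 as small as possible.
The other 12 contribute at least 12 × 14 = 168, leaving at most 2622 − 168 = 2454.
But each score is capped at 263, so the maximum is 263.
Achievable: one at 263 and the other 12 totalling 2359, which fits since 12 × 14 ≤ 2359 ≤ 12 × 263.

263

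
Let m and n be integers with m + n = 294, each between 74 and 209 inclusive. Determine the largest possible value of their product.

21609

With m + n fixed, mn peaks when the two are closest together.
Taking m = 147 and n = 147 (both in [74, 209]) gives mn = 21609.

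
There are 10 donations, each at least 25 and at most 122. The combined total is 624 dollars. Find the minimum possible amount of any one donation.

Minimizing one value means maximizing the remaining 9.
The other 9 can take up 9 × 122 = 1098 ≥ 624 − 25, so one donation can sit at its floor of 25.
Achievable: one at 25 and the other 9 totalling 599, which fits since 9 × 25 ≤ 599 ≤ 9 × 122.

25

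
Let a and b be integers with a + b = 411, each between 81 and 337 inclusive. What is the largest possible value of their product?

For a fixed sum, the product ab is largest when a and b are as close as possible.
Taking a = 205 and b = 206 (both in [81, 337]) gives ab = 42230.

42230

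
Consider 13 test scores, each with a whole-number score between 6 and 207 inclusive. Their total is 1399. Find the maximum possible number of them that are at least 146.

Suppose k of them are at least 146. Those contribute at least 146 each and the other 13 − k at least 6 each.
So the total is at least 146k + 6(13 − k) = 78 + 140k. This must be ≤ 1399, giving k ≤ 9.
k = 9 is achieved by 9 values at 146 and 4 at 6, total 1338; add 61 to one value (staying below 146) to reach 1399.

9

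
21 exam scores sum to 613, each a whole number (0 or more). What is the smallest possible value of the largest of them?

30

The 21 values sum to 613, so their maximum is at least ⌈613/21⌉ = 30.
Taking 17 copies of 29 and 4 copies of 30 gives exactly 613, so 30 is attained.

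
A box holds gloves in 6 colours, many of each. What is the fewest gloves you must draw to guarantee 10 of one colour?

55

In the worst case you draw 9 of each of the 6 colours: 6 × 9 = 54.
One more forces 10 of some colour, so 54 + 1 = 55.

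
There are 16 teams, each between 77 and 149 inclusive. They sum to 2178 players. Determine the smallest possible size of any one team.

77

Minimizing one value means maximizing the remaining 15.
The other 15 can take up 15 × 149 = 2235 ≥ 2178 − 77, so one team can sit at its floor of 77.
Achievable: one at 77 and the other 15 totalling 2101, which fits since 15 × 77 ≤ 2101 ≤ 15 × 149.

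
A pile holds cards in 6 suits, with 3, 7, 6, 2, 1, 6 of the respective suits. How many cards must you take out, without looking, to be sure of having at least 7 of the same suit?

In the worst case you take as many as possible of each suit without reaching 7: 3 + 6 + 6 + 2 + 1 + 6 = 24.
The next one must give 7 of some suit, so 24 + 1 = 25.

25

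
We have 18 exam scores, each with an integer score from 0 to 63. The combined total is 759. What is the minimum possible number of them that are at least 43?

Each value short of 43 is at most 42, costing at least 63 − 42 = 21 against the maximum total of 1134.
We can afford to lose at most 1134 − 759 = 375, so at most ⌊375/21⌋ = 17 fall short, and at least 1 are ≥ 43.
Exactly 1 works: 1 value at 63 and 17 at 42 total 777; lower one of the high values by 18 (still ≥ 43) to hit 759.

1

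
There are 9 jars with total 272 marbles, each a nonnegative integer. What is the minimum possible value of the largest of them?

31

The 9 values sum to 272, so their maximum is at least ⌈272/9⌉ = 31.
Achievable: 2 of them at 31 and 7 at 30 total 272.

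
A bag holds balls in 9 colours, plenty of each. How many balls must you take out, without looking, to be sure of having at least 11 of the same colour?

91

You could draw 10 of every colour without reaching 11 of any — 90 in all.
One more forces 11 of some colour, so 90 + 1 = 91.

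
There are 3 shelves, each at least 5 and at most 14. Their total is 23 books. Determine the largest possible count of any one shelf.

13

To make one shelf as large as possible, make the other 2 as small as possible.
The other 2 contribute at least 2 × 5 = 10, leaving at most 23 − 10 = 13.
Since 13 ≤ 14, this is achievable: one at 13 and 2 at 5.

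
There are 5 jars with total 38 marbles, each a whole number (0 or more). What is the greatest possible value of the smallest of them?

7

If every one of the 5 were at least 8, the total would be at least 5 × 8 = 40 > 38.
Achievable: 2 of them at 7 and 3 at 8 total 38.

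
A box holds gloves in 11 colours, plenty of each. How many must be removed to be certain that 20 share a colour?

210

You could draw 19 of every colour without reaching 20 of any — 209 in all.
One more forces 20 of some colour, so 209 + 1 = 210.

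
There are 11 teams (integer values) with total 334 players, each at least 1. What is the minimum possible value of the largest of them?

31

If every one of the 11 were at most 30, the total would be at most 11 × 30 = 330 < 334.
Taking 7 copies of 30 and 4 copies of 31 gives exactly 334, so 31 is attained.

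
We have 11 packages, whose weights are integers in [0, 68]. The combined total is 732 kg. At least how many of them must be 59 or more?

10

Each value short of 59 is at most 58, costing at least 68 − 58 = 10 against the maximum total of 748.
We can afford to lose at most 748 − 732 = 16, so at most ⌊16/10⌋ = 1 fall short, and at least 10 are ≥ 59.
Exactly 10 works: 10 values at 68 and 1 at 58 total 738; lower one of the high values by 6 (still ≥ 59) to hit 732.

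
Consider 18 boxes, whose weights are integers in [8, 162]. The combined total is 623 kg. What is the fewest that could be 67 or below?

11

Let j be the number exceeding 67. Then the total is ≥ 68·j + 8·(18 − j) = 144 + 60j.
So 60j ≤ 479 and j ≤ 7; hence at least 18 − 7 = 11 are ≤ 67.
Exactly 11 works: 11 values at 8 and 7 at 68 total 564; raise one of the low values by 59 (still ≤ 67) to hit 623.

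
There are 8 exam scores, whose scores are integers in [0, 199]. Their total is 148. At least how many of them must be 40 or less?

5

If only k of them are at most 40, the other 8 − k are at least 41, so the total is at least (8 − k)·41 + k·0.
This is ≤ 148, so (8 − k)·41 + 0k ≤ 148, which gives k ≥ 5.
Exactly 5 works: 5 values at 0 and 3 at 41 total 123; raise one of the low values by 25 (still ≤ 40) to hit 148.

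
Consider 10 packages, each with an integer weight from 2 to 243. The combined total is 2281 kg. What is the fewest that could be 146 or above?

9

If only k of them are at least 146, the other 10 − k are at most 145, so the total is at most k·243 + (10 − k)·145.
This must reach 2281, so k·243 + (10 − k)·145 ≥ 2281, giving k ≥ 9.
Exactly 9 works: 9 values at 243 and 1 at 145 total 2332; lower one of the high values by 51 (still ≥ 146) to hit 2281.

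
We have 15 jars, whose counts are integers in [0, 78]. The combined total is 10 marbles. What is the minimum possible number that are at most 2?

Let j be the number exceeding 2. Then the total is ≥ 3·j + 0·(15 − j) = 0 + 3j.
So 3j ≤ 10 and j ≤ 3; hence at least 15 − 3 = 12 are ≤ 2.
Exactly 12 works: 12 values at 0 and 3 at 3 total 9; raise one of the low values by 1 (still ≤ 2) to hit 10.

12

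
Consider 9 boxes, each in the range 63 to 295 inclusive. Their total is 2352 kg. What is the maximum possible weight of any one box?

295

Maximizing one value means minimizing the remaining 8.
The other 8 contribute at least 8 × 63 = 504, leaving at most 2352 − 504 = 1848.
But each box is capped at 295, so the maximum is 295.
Achievable: one at 295 and the other 8 totalling 2057, which fits since 8 × 63 ≤ 2057 ≤ 8 × 295.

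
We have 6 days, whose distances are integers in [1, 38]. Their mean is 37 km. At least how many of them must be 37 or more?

The total is 6 × 37 = 222.
Each value short of 37 is at most 36, costing at least 38 − 36 = 2 against the maximum total of 228.
We can afford to lose at most 228 − 222 = 6, so at most ⌊6/2⌋ = 3 fall short, and at least 3 are ≥ 37.
Exactly 3 works: 3 values at 38 and 3 at 36 total 222.

3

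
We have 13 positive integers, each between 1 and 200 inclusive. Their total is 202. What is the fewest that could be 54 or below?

If only k of them are at most 54, the other 13 − k are at least 55, so the total is at least (13 − k)·55 + k·1.
This is ≤ 202, so (13 − k)·55 + 1k ≤ 202, which gives k ≥ 10.
Exactly 10 works: 10 values at 1 and 3 at 55 total 175; raise one of the low values by 27 (still ≤ 54) to hit 202.

10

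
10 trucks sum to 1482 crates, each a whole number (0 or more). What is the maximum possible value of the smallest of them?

The 10 values sum to 1482, so their minimum is at most ⌊1482/10⌋ = 148.
Achievable: 8 of them at 148 and 2 at 149 total 1482.

148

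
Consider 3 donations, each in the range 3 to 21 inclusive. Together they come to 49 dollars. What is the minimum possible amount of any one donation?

7

Minimizing one value means maximizing the remaining 2.
The other 2 contribute at most 2 × 21 = 42, leaving at least 49 − 42 = 7.
Since 7 ≥ 3, this is achievable: one at 7 and 2 at 21.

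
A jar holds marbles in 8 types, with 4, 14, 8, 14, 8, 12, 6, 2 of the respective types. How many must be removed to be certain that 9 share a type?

53

In the worst case you take as many as possible of each type without reaching 9: 4 + 8 + 8 + 8 + 8 + 8 + 6 + 2 = 52.
The next one must give 9 of some type, so 52 + 1 = 53.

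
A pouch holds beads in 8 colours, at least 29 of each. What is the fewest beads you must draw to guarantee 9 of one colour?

65

You could draw 8 of every colour without reaching 9 of any — 64 in all.
One more forces 9 of some colour, so 64 + 1 = 65.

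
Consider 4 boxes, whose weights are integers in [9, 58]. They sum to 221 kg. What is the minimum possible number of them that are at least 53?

Suppose at most 4 − j of them reach 53; then j values are ≤ 52 and the rest ≤ 58.
The total is then ≤ 52·j + 58·(4 − j) = 232 − 6j. For this to be ≥ 221 we need j ≤ 1, so at least 4 − 1 = 3 must reach 53.
Exactly 3 works: 3 values at 58 and 1 at 52 total 226; lower one of the high values by 5 (still ≥ 53) to hit 221.

3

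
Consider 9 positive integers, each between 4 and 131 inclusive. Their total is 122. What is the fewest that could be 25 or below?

If only k of them are at most 25, the other 9 − k are at least 26, so the total is at least (9 − k)·26 + k·4.
This is ≤ 122, so (9 − k)·26 + 4k ≤ 122, which gives k ≥ 6.
Exactly 6 works: 6 values at 4 and 3 at 26 total 102; raise one of the low values by 20 (still ≤ 25) to hit 122.

6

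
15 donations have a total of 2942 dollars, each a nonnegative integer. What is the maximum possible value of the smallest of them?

The average is 2942/15 < 197, so some value is ≤ 196.
Taking 13 copies of 196 and 2 copies of 197 gives exactly 2942, so 196 is attained.

196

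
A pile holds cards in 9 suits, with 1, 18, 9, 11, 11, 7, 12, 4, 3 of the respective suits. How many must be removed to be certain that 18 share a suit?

In the worst case you take as many as possible of each suit without reaching 18: 1 + 17 + 9 + 11 + 11 + 7 + 12 + 4 + 3 = 75.
The next one must give 18 of some suit, so 75 + 1 = 76.

76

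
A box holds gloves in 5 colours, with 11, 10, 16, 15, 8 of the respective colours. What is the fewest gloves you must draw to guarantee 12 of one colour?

In the worst case you take as many as possible of each colour without reaching 12: 11 + 10 + 11 + 11 + 8 = 51.
The next one must give 12 of some colour, so 51 + 1 = 52.

52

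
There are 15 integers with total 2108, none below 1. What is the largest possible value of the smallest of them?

If every one of the 15 were at least 141, the total would be at least 15 × 141 = 2115 > 2108.
Taking 7 copies of 140 and 8 copies of 141 gives exactly 2108, so 140 is attained.

140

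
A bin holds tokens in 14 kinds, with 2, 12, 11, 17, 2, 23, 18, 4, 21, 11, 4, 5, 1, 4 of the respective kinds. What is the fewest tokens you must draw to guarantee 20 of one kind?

In the worst case you take as many as possible of each kind without reaching 20: 2 + 12 + 11 + 17 + 2 + 19 + 18 + 4 + 19 + 11 + 4 + 5 + 1 + 4 = 129.
The next one must give 20 of some kind, so 129 + 1 = 130.

130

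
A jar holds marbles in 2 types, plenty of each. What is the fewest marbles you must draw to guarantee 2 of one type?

3

In the worst case you draw 1 of each of the 2 types: 2 × 1 = 2.
One more forces 2 of some type, so 2 + 1 = 3.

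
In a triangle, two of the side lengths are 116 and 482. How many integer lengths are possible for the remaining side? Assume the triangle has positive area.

The triangle inequality gives |116 − 482| < c < 116 + 482, i.e. 366 < c < 598.
So c can be any integer from 367 to 597: 231 values.

231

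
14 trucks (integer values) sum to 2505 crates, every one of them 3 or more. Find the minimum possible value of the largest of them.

Some value must be at least ⌈2505/14⌉ = 179, since 14 × 178 = 2492 < 2505.
Equality holds with 13 values of 179 and 1 value of 178.

179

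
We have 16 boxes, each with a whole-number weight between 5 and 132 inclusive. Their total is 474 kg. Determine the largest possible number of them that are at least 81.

With k values at 81 or above and the rest at least 5, the sum is at least 80 + 76k.
Since the sum is 474, we need 76k ≤ 394, i.e. k ≤ 5.
k = 5 is achieved by 5 values at 81 and 11 at 5, total 460; add 14 to one value (staying below 81) to reach 474.

5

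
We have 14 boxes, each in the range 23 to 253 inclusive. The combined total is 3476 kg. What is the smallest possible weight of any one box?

Minimizing one value means maximizing the remaining 13.
The other 13 contribute at most 13 × 253 = 3289, leaving at least 3476 − 3289 = 187.
Since 187 ≥ 23, this is achievable: one at 187 and 13 at 253.

187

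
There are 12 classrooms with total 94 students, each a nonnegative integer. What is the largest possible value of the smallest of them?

7

The 12 values sum to 94, so their minimum is at most ⌊94/12⌋ = 7.
Equality holds with 2 values of 7 and 10 values of 8.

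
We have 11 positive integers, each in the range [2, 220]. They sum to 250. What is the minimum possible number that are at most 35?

Each value above 35 is at least 36, contributing at least 36 − 2 = 34 above the floor 2.
The sum exceeds the floor total 22 by 228, so at most ⌊228/34⌋ = 6 exceed 35, and at least 5 are ≤ 35.
Exactly 5 works: 5 values at 2 and 6 at 36 total 226; raise one of the low values by 24 (still ≤ 35) to hit 250.

5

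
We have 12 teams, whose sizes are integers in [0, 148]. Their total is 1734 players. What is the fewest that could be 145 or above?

2

Each value short of 145 is at most 144, costing at least 148 − 144 = 4 against the maximum total of 1776.
We can afford to lose at most 1776 − 1734 = 42, so at most ⌊42/4⌋ = 10 fall short, and at least 2 are ≥ 145.
Exactly 2 works: 2 values at 148 and 10 at 144 total 1736; lower one of the high values by 2 (still ≥ 145) to hit 1734.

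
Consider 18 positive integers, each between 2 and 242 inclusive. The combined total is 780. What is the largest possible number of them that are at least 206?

With k values at 206 or above and the rest at least 2, the sum is at least 36 + 204k.
Since the sum is 780, we need 204k ≤ 744, i.e. k ≤ 3.
k = 3 is achieved by 3 values at 206 and 15 at 2, total 648; add 132 to one value (staying below 206) to reach 780.

3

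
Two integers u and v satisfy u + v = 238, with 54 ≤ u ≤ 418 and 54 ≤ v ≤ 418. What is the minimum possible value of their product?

9936

For a fixed sum, uv is smallest when u and v are as far apart as possible.
At the endpoint u = 54, v = 238 − 54 = 184, so uv = 54 × 184 = 9936.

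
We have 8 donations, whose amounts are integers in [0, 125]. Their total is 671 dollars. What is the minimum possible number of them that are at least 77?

2

If only k of them are at least 77, the other 8 − k are at most 76, so the total is at most k·125 + (8 − k)·76.
This must reach 671, so k·125 + (8 − k)·76 ≥ 671, giving k ≥ 2.
Exactly 2 works: 2 values at 125 and 6 at 76 total 706; lower one of the high values by 35 (still ≥ 77) to hit 671.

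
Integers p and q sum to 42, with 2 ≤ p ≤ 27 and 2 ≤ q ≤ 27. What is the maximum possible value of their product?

441

For a fixed sum, the product pq is largest when p and q are as close as possible.
Taking p = 21 and q = 21 (both in [2, 27]) gives pq = 441.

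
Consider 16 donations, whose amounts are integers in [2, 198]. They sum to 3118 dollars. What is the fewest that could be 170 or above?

15

Suppose at most 16 − j of them reach 170; then j values are ≤ 169 and the rest ≤ 198.
The total is then ≤ 169·j + 198·(16 − j) = 3168 − 29j. For this to be ≥ 3118 we need j ≤ 1, so at least 16 − 1 = 15 must reach 170.
Exactly 15 works: 15 values at 198 and 1 at 169 total 3139; lower one of the high values by 21 (still ≥ 170) to hit 3118.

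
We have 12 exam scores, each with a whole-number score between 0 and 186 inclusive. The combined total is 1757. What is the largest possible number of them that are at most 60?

Each value at 60 or below falls at least 186 − 60 = 126 short of the ceiling 186.
The ceiling total is 12 × 186 = 2232, and we need 1757, so at most ⌊(2232 − 1757)/126⌋ = 3 can be that low.
k = 3 is achieved by 3 values at 60 and 9 at 186, total 1854; lower one of the 186's by 97 (still > 60) to reach 1757.

3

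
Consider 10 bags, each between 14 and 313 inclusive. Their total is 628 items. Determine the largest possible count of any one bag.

313

To make one bag as large as possible, make the other 9 as small as possible.
The other 9 contribute at least 9 × 14 = 126, leaving at most 628 − 126 = 502.
But each bag is capped at 313, so the maximum is 313.
Achievable: one at 313 and the other 9 totalling 315, which fits since 9 × 14 ≤ 315 ≤ 9 × 313.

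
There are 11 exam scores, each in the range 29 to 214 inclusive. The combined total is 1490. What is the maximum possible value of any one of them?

214

Maximizing one value means minimizing the remaining 10.
The other 10 contribute at least 10 × 29 = 290, leaving at most 1490 − 290 = 1200.
But each score is capped at 214, so the maximum is 214.
Achievable: one at 214 and the other 10 totalling 1276, which fits since 10 × 29 ≤ 1276 ≤ 10 × 214.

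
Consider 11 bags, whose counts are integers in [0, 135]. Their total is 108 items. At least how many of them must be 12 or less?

Let j be the number exceeding 12. Then the total is ≥ 13·j + 0·(11 − j) = 0 + 13j.
So 13j ≤ 108 and j ≤ 8; hence at least 11 − 8 = 3 are ≤ 12.
Exactly 3 works: 3 values at 0 and 8 at 13 total 104; raise one of the low values by 4 (still ≤ 12) to hit 108.

3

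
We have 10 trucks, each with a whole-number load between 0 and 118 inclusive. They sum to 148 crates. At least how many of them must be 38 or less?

Each value above 38 is at least 39, contributing at least 39 − 0 = 39 above the floor 0.
The sum exceeds the floor total 0 by 148, so at most ⌊148/39⌋ = 3 exceed 38, and at least 7 are ≤ 38.
Exactly 7 works: 7 values at 0 and 3 at 39 total 117; raise one of the low values by 31 (still ≤ 38) to hit 148.

7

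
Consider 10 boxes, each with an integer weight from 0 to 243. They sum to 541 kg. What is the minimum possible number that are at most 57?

1

Each value above 57 is at least 58, contributing at least 58 − 0 = 58 above the floor 0.
The sum exceeds the floor total 0 by 541, so at most ⌊541/58⌋ = 9 exceed 57, and at least 1 are ≤ 57.
Exactly 1 works: 1 value at 0 and 9 at 58 total 522; raise one of the low values by 19 (still ≤ 57) to hit 541.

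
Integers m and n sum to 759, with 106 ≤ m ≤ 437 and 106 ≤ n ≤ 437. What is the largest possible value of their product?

mn = m(759 − m) is maximized when m is as near 759/2 as the bounds allow.
Taking m = 379 and n = 380 (both in [106, 437]) gives mn = 144020.

144020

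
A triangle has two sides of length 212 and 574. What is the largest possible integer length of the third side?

785

The third side must be less than 212 + 574 = 786.
The largest integer below 786 is 785.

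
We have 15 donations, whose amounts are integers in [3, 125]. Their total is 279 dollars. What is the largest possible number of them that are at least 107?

If k of the values are ≥ 107, the total is ≥ 107k + 3(15 − k).
Setting 107k + 3(15 − k) ≤ 279 gives 104k ≤ 234, so k ≤ 2.
k = 2 is achieved by 2 values at 107 and 13 at 3, total 253; add 26 to one value (staying below 107) to reach 279.

2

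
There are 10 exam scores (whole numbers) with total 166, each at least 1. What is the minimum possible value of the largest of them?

The 10 values sum to 166, so their maximum is at least ⌈166/10⌉ = 17.
Equality holds with 6 values of 17 and 4 values of 16.

17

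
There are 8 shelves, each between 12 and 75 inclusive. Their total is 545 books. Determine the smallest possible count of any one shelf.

20

To make one shelf as small as possible, make the other 7 as large as possible.
The other 7 contribute at most 7 × 75 = 525, leaving at least 545 − 525 = 20.
Since 20 ≥ 12, this is achievable: one at 20 and 7 at 75.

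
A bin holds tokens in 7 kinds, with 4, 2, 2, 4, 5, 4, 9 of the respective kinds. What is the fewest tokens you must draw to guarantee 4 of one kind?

In the worst case you take as many as possible of each kind without reaching 4: 3 + 2 + 2 + 3 + 3 + 3 + 3 = 19.
The next one must give 4 of some kind, so 19 + 1 = 20.

20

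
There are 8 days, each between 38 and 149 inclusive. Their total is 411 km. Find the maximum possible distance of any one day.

145

To make one day as large as possible, make the other 7 as small as possible.
The other 7 contribute at least 7 × 38 = 266, leaving at most 411 − 266 = 145.
Since 145 ≤ 149, this is achievable: one at 145 and 7 at 38.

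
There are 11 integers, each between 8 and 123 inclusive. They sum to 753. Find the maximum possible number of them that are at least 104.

6

If k of the values are ≥ 104, the total is ≥ 104k + 8(11 − k).
Setting 104k + 8(11 − k) ≤ 753 gives 96k ≤ 665, so k ≤ 6.
k = 6 is achieved by 6 values at 104 and 5 at 8, total 664; add 89 to one value (staying below 104) to reach 753.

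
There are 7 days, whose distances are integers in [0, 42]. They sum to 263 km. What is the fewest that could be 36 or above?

Each value short of 36 is at most 35, costing at least 42 − 35 = 7 against the maximum total of 294.
We can afford to lose at most 294 − 263 = 31, so at most ⌊31/7⌋ = 4 fall short, and at least 3 are ≥ 36.
Exactly 3 works: 3 values at 42 and 4 at 35 total 266; lower one of the high values by 3 (still ≥ 36) to hit 263.

3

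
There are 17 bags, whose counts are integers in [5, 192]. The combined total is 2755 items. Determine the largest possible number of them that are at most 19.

2

Suppose k of them are at most 19. Those contribute at most 19 each and the rest at most 192 each.
So the total is at most 19k + 192(17 − k) = 3264 − 173k. This must still be ≥ 2755, so k ≤ 2.
k = 2 is achieved by 2 values at 19 and 15 at 192, total 2918; lower one of the 192's by 163 (still > 19) to reach 2755.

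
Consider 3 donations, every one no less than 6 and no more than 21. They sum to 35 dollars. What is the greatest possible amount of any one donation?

To make one donation as large as possible, make the other 2 as small as possible.
The other 2 contribute at least 2 × 6 = 12, leaving at most 35 − 12 = 23.
But each donation is capped at 21, so the maximum is 21.
Achievable: one at 21 and the other 2 totalling 14, which fits since 2 × 6 ≤ 14 ≤ 2 × 21.

21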